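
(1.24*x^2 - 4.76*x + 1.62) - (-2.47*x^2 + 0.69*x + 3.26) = 3.71*x^2 - 5.45*x - 1.64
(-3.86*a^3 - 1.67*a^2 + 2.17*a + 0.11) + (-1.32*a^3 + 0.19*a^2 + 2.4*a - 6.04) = -5.18*a^3 - 1.48*a^2 + 4.57*a - 5.93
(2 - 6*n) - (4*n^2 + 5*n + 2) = -4*n^2 - 11*n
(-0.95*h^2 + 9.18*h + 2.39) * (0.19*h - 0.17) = -0.1805*h^3 + 1.9057*h^2 - 1.1065*h - 0.4063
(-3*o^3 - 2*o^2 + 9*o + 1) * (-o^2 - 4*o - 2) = 3*o^5 + 14*o^4 + 5*o^3 - 33*o^2 - 22*o - 2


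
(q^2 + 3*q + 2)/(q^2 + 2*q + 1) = (q + 2)/(q + 1)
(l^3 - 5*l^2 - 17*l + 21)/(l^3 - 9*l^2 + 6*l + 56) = (l^2 + 2*l - 3)/(l^2 - 2*l - 8)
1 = 1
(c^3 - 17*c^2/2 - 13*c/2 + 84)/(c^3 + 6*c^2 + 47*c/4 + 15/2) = 2*(2*c^3 - 17*c^2 - 13*c + 168)/(4*c^3 + 24*c^2 + 47*c + 30)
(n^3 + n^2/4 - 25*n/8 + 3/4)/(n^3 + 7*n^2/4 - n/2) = (n - 3/2)/n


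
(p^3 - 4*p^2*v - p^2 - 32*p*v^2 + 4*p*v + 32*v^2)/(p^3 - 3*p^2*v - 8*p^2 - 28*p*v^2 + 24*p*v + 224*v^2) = (p^2 - 8*p*v - p + 8*v)/(p^2 - 7*p*v - 8*p + 56*v)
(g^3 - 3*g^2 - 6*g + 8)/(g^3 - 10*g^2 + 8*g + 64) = (g - 1)/(g - 8)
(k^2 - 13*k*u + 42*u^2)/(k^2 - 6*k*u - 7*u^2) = (k - 6*u)/(k + u)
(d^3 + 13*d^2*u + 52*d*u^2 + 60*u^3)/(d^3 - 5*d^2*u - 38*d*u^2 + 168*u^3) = (d^2 + 7*d*u + 10*u^2)/(d^2 - 11*d*u + 28*u^2)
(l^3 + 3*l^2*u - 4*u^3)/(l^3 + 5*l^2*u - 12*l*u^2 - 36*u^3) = (-l^2 - l*u + 2*u^2)/(-l^2 - 3*l*u + 18*u^2)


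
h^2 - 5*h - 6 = (h - 6)*(h + 1)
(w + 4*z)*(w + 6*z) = w^2 + 10*w*z + 24*z^2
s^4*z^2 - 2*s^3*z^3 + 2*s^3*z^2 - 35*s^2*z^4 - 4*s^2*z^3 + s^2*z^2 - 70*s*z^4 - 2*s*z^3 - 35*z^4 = (s - 7*z)*(s + 5*z)*(s*z + z)^2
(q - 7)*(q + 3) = q^2 - 4*q - 21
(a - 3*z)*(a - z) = a^2 - 4*a*z + 3*z^2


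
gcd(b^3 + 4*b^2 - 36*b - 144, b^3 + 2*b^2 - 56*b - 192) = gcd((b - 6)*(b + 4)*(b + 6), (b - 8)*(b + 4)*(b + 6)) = b^2 + 10*b + 24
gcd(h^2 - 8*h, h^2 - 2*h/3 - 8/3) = 1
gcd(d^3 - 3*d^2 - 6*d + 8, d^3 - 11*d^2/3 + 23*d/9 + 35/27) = 1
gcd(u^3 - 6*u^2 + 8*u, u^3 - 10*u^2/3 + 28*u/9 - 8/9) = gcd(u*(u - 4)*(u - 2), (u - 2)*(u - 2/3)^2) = u - 2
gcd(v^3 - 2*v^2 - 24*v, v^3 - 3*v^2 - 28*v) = v^2 + 4*v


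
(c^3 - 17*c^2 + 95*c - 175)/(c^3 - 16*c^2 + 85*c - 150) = (c - 7)/(c - 6)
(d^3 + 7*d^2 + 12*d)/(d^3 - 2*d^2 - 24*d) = (d + 3)/(d - 6)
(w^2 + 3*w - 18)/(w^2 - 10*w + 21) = (w + 6)/(w - 7)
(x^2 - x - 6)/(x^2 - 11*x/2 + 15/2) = 2*(x + 2)/(2*x - 5)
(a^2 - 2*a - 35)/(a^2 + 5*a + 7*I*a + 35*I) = (a - 7)/(a + 7*I)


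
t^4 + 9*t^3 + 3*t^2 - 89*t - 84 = (t - 3)*(t + 1)*(t + 4)*(t + 7)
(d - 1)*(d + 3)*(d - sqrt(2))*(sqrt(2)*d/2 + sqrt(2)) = sqrt(2)*d^4/2 - d^3 + 2*sqrt(2)*d^3 - 4*d^2 + sqrt(2)*d^2/2 - 3*sqrt(2)*d - d + 6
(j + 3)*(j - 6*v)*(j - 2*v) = j^3 - 8*j^2*v + 3*j^2 + 12*j*v^2 - 24*j*v + 36*v^2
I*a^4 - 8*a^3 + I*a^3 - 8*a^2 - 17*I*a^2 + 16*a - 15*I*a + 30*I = (a + 2)*(a + 3*I)*(a + 5*I)*(I*a - I)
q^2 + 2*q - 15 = (q - 3)*(q + 5)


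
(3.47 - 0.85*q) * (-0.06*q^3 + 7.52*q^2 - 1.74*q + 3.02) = 0.051*q^4 - 6.6002*q^3 + 27.5734*q^2 - 8.6048*q + 10.4794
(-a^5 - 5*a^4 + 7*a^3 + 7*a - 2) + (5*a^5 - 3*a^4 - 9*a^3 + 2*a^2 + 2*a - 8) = 4*a^5 - 8*a^4 - 2*a^3 + 2*a^2 + 9*a - 10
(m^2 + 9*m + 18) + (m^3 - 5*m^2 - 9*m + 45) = m^3 - 4*m^2 + 63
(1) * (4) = 4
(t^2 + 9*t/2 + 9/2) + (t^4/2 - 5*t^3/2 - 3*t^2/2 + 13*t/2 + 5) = t^4/2 - 5*t^3/2 - t^2/2 + 11*t + 19/2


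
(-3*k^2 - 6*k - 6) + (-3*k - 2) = -3*k^2 - 9*k - 8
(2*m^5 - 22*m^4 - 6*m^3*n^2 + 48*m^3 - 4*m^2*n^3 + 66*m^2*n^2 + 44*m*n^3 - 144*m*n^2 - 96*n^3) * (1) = 2*m^5 - 22*m^4 - 6*m^3*n^2 + 48*m^3 - 4*m^2*n^3 + 66*m^2*n^2 + 44*m*n^3 - 144*m*n^2 - 96*n^3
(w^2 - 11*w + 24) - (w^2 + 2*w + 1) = 23 - 13*w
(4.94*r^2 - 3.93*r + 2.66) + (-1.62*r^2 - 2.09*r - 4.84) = 3.32*r^2 - 6.02*r - 2.18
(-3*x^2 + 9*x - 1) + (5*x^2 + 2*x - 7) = 2*x^2 + 11*x - 8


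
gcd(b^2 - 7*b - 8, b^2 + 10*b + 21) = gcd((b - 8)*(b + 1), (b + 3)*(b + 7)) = 1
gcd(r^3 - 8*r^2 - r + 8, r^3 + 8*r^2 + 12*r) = 1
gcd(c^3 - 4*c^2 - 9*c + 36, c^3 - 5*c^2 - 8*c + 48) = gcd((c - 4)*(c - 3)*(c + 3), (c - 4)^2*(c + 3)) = c^2 - c - 12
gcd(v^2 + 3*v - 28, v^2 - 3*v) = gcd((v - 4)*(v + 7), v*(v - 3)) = 1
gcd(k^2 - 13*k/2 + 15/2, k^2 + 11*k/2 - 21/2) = k - 3/2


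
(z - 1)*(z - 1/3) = z^2 - 4*z/3 + 1/3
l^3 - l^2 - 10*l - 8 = (l - 4)*(l + 1)*(l + 2)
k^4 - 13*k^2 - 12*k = k*(k - 4)*(k + 1)*(k + 3)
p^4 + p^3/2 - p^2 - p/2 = p*(p - 1)*(p + 1/2)*(p + 1)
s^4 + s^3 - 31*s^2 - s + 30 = (s - 5)*(s - 1)*(s + 1)*(s + 6)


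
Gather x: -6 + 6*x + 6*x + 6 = 12*x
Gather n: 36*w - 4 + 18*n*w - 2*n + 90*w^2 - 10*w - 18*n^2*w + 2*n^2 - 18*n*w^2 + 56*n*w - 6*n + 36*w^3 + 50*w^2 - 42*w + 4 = n^2*(2 - 18*w) + n*(-18*w^2 + 74*w - 8) + 36*w^3 + 140*w^2 - 16*w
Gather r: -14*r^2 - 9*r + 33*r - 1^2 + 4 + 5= -14*r^2 + 24*r + 8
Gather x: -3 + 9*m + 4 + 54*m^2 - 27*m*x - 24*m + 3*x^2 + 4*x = 54*m^2 - 15*m + 3*x^2 + x*(4 - 27*m) + 1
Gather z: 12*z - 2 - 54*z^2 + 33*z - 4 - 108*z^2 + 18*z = -162*z^2 + 63*z - 6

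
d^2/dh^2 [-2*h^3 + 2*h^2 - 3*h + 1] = 4 - 12*h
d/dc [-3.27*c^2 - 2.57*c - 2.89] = -6.54*c - 2.57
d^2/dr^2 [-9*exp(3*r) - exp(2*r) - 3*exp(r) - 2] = (-81*exp(2*r) - 4*exp(r) - 3)*exp(r)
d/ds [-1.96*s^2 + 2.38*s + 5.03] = 2.38 - 3.92*s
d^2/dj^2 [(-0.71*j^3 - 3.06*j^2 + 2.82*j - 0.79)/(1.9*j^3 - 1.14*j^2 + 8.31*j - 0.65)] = (7.105427357601e-15*j^7 - 25.16892*j^6 + 128.34234*j^5 + 208.49232*j^4 - 262.234026*j^3 - 2.59241400000019*j^2 + 24.712446*j - 80.059098)/(6.859*j^9 - 12.3462*j^8 + 97.40502*j^7 - 116.517804*j^6 + 434.466198*j^5 - 300.283182*j^4 + 613.210701*j^3 - 136.104345*j^2 + 10.532925*j - 0.274625)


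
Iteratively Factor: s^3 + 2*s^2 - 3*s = (s)*(s^2 + 2*s - 3) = s*(s + 3)*(s - 1)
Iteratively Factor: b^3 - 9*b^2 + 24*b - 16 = (b - 1)*(b^2 - 8*b + 16) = (b - 4)*(b - 1)*(b - 4)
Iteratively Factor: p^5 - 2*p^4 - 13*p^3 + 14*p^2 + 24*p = (p + 3)*(p^4 - 5*p^3 + 2*p^2 + 8*p) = (p + 1)*(p + 3)*(p^3 - 6*p^2 + 8*p) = (p - 4)*(p + 1)*(p + 3)*(p^2 - 2*p) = (p - 4)*(p - 2)*(p + 1)*(p + 3)*(p)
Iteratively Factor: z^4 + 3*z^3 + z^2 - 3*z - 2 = (z - 1)*(z^3 + 4*z^2 + 5*z + 2) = (z - 1)*(z + 1)*(z^2 + 3*z + 2) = (z - 1)*(z + 1)*(z + 2)*(z + 1)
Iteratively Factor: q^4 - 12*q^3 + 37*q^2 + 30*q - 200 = (q - 5)*(q^3 - 7*q^2 + 2*q + 40) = (q - 5)*(q - 4)*(q^2 - 3*q - 10) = (q - 5)^2*(q - 4)*(q + 2)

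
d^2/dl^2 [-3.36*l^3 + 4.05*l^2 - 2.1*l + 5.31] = 8.1 - 20.16*l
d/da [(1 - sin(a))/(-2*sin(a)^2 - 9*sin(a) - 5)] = (4*sin(a) + cos(2*a) + 13)*cos(a)/(9*sin(a) - cos(2*a) + 6)^2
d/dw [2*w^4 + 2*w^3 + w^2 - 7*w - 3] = 8*w^3 + 6*w^2 + 2*w - 7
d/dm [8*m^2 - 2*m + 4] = 16*m - 2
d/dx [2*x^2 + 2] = 4*x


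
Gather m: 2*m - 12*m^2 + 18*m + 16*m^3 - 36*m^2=16*m^3 - 48*m^2 + 20*m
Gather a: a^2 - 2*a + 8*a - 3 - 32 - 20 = a^2 + 6*a - 55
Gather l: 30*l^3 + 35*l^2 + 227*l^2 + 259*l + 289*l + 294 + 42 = 30*l^3 + 262*l^2 + 548*l + 336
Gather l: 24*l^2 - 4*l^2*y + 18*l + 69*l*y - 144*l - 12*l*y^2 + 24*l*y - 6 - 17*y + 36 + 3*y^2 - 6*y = l^2*(24 - 4*y) + l*(-12*y^2 + 93*y - 126) + 3*y^2 - 23*y + 30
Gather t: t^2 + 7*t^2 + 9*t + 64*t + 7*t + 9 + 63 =8*t^2 + 80*t + 72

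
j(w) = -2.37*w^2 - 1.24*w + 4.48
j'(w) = -4.74*w - 1.24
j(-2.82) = -10.87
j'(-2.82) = 12.13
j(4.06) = -39.62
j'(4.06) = -20.48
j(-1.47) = 1.18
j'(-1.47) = 5.73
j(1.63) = -3.84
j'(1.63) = -8.97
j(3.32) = -25.76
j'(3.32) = -16.98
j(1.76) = -5.04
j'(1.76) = -9.58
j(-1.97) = -2.27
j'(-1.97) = 8.10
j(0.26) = 4.00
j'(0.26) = -2.47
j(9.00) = -198.65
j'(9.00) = -43.90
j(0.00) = 4.48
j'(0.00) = -1.24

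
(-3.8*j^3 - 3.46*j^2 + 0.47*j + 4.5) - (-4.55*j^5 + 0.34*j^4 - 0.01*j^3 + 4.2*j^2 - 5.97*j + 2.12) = 4.55*j^5 - 0.34*j^4 - 3.79*j^3 - 7.66*j^2 + 6.44*j + 2.38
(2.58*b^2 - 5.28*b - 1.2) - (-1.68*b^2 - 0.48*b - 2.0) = 4.26*b^2 - 4.8*b + 0.8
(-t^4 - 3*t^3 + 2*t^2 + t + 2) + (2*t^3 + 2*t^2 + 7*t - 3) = -t^4 - t^3 + 4*t^2 + 8*t - 1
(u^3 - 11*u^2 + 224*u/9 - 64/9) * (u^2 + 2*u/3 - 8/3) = u^5 - 31*u^4/3 + 134*u^3/9 + 1048*u^2/27 - 640*u/9 + 512/27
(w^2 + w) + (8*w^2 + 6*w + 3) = 9*w^2 + 7*w + 3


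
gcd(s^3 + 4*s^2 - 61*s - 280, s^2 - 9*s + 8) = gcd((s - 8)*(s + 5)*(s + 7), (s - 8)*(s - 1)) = s - 8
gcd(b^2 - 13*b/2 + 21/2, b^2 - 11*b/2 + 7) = b - 7/2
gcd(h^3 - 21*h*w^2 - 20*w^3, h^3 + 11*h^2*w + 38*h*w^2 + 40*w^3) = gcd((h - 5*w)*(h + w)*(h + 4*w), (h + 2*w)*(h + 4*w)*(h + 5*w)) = h + 4*w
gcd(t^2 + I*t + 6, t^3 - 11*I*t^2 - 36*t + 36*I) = t - 2*I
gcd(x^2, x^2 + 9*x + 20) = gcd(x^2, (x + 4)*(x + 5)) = 1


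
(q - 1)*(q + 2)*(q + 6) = q^3 + 7*q^2 + 4*q - 12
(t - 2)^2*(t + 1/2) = t^3 - 7*t^2/2 + 2*t + 2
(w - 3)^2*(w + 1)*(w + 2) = w^4 - 3*w^3 - 7*w^2 + 15*w + 18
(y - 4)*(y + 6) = y^2 + 2*y - 24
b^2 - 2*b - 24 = (b - 6)*(b + 4)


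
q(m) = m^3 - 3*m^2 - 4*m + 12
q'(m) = 3*m^2 - 6*m - 4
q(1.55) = 2.32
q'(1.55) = -6.09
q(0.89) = 6.77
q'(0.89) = -6.96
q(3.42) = 3.23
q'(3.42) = 10.57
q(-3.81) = -71.61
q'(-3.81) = 62.41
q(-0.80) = 12.77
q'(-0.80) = 2.72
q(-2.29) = -6.58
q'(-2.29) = 25.47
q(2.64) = -1.07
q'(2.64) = 1.07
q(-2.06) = -1.23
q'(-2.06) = 21.09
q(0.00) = 12.00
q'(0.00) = -4.00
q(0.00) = 12.00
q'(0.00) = -4.00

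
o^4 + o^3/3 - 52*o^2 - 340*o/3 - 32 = (o - 8)*(o + 1/3)*(o + 2)*(o + 6)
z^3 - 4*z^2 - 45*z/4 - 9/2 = (z - 6)*(z + 1/2)*(z + 3/2)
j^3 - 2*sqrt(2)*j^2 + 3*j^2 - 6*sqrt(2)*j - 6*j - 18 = (j + 3)*(j - 3*sqrt(2))*(j + sqrt(2))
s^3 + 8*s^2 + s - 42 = (s - 2)*(s + 3)*(s + 7)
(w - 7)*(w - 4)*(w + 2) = w^3 - 9*w^2 + 6*w + 56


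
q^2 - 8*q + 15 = (q - 5)*(q - 3)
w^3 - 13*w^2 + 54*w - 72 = (w - 6)*(w - 4)*(w - 3)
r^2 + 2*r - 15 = (r - 3)*(r + 5)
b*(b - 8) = b^2 - 8*b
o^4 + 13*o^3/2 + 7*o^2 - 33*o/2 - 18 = (o - 3/2)*(o + 1)*(o + 3)*(o + 4)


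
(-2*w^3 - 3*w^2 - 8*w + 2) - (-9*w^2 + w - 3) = -2*w^3 + 6*w^2 - 9*w + 5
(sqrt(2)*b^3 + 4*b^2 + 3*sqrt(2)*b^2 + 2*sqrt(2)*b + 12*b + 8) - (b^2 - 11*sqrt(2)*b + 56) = sqrt(2)*b^3 + 3*b^2 + 3*sqrt(2)*b^2 + 12*b + 13*sqrt(2)*b - 48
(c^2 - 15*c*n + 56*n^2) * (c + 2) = c^3 - 15*c^2*n + 2*c^2 + 56*c*n^2 - 30*c*n + 112*n^2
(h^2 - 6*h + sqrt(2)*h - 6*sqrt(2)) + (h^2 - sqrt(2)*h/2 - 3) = 2*h^2 - 6*h + sqrt(2)*h/2 - 6*sqrt(2) - 3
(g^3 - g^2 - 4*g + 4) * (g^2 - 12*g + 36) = g^5 - 13*g^4 + 44*g^3 + 16*g^2 - 192*g + 144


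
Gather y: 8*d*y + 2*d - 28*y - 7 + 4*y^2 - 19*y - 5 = 2*d + 4*y^2 + y*(8*d - 47) - 12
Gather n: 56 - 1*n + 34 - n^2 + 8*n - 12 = -n^2 + 7*n + 78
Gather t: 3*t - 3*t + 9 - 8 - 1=0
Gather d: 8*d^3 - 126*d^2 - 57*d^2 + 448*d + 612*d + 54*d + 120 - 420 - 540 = 8*d^3 - 183*d^2 + 1114*d - 840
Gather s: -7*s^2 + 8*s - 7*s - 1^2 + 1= -7*s^2 + s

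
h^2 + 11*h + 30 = (h + 5)*(h + 6)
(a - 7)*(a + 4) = a^2 - 3*a - 28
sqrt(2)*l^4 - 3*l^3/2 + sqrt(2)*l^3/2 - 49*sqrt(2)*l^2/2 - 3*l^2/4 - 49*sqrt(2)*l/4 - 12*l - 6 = (l + 1/2)*(l - 4*sqrt(2))*(l + 3*sqrt(2))*(sqrt(2)*l + 1/2)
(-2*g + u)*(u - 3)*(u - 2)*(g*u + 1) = -2*g^2*u^3 + 10*g^2*u^2 - 12*g^2*u + g*u^4 - 5*g*u^3 + 4*g*u^2 + 10*g*u - 12*g + u^3 - 5*u^2 + 6*u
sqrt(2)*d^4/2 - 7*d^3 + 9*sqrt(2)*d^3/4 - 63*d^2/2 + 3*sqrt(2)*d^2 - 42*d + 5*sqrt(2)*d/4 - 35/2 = (d + 1)*(d + 5/2)*(d - 7*sqrt(2))*(sqrt(2)*d/2 + sqrt(2)/2)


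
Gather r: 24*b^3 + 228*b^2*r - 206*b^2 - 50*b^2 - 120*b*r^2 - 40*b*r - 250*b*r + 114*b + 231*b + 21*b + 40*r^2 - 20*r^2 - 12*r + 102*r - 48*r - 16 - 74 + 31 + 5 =24*b^3 - 256*b^2 + 366*b + r^2*(20 - 120*b) + r*(228*b^2 - 290*b + 42) - 54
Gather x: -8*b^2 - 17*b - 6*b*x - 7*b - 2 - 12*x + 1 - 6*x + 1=-8*b^2 - 24*b + x*(-6*b - 18)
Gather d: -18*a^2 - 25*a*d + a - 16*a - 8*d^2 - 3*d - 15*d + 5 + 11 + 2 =-18*a^2 - 15*a - 8*d^2 + d*(-25*a - 18) + 18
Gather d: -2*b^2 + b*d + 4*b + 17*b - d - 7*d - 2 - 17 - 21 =-2*b^2 + 21*b + d*(b - 8) - 40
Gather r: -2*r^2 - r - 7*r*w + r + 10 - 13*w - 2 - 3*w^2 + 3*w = -2*r^2 - 7*r*w - 3*w^2 - 10*w + 8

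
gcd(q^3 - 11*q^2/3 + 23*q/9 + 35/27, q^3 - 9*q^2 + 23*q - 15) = 1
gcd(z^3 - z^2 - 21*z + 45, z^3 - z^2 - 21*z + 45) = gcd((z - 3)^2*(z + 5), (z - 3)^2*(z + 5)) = z^3 - z^2 - 21*z + 45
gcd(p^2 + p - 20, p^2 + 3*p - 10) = p + 5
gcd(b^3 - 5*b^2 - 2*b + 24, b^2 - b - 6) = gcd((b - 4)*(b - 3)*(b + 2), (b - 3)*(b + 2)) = b^2 - b - 6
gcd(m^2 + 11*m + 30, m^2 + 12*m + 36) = m + 6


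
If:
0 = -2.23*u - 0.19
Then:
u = -0.09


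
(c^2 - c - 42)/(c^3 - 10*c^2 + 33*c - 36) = (c^2 - c - 42)/(c^3 - 10*c^2 + 33*c - 36)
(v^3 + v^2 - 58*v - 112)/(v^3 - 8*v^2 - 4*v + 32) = (v + 7)/(v - 2)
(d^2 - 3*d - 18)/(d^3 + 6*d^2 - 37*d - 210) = (d + 3)/(d^2 + 12*d + 35)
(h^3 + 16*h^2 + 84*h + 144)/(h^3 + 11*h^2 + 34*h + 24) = (h + 6)/(h + 1)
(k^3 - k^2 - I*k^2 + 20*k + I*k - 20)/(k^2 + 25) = (k^2 + k*(-1 + 4*I) - 4*I)/(k + 5*I)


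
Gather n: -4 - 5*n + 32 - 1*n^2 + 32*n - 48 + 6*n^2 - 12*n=5*n^2 + 15*n - 20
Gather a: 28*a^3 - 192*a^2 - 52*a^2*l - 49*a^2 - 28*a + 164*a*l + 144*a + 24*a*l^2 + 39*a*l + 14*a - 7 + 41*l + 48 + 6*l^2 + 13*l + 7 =28*a^3 + a^2*(-52*l - 241) + a*(24*l^2 + 203*l + 130) + 6*l^2 + 54*l + 48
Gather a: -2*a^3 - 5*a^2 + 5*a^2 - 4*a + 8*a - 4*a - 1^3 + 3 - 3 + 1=-2*a^3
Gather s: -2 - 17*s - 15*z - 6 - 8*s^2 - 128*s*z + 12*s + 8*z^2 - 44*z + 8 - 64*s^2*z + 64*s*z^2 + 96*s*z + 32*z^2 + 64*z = s^2*(-64*z - 8) + s*(64*z^2 - 32*z - 5) + 40*z^2 + 5*z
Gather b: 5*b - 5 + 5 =5*b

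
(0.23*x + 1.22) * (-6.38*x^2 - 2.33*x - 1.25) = -1.4674*x^3 - 8.3195*x^2 - 3.1301*x - 1.525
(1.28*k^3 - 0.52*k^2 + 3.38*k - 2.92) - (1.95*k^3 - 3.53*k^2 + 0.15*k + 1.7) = -0.67*k^3 + 3.01*k^2 + 3.23*k - 4.62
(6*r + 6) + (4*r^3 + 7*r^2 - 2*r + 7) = 4*r^3 + 7*r^2 + 4*r + 13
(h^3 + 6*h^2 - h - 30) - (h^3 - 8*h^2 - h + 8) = 14*h^2 - 38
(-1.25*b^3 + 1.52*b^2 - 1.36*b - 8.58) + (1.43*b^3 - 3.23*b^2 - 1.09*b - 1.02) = 0.18*b^3 - 1.71*b^2 - 2.45*b - 9.6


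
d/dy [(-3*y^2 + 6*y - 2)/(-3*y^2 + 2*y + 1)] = 2*(6*y^2 - 9*y + 5)/(9*y^4 - 12*y^3 - 2*y^2 + 4*y + 1)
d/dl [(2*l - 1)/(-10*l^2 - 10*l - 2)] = (10*l^2 - 10*l - 7)/(2*(25*l^4 + 50*l^3 + 35*l^2 + 10*l + 1))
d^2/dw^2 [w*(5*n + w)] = 2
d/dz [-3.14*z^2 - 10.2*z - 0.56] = -6.28*z - 10.2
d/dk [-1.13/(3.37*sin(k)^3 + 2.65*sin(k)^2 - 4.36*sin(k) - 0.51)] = (11.4243*sin(k)^2 + 5.989*sin(k) - 4.9268)*cos(k)/(3.37*sin(k)^3 + 2.65*sin(k)^2 - 4.36*sin(k) - 0.51)^2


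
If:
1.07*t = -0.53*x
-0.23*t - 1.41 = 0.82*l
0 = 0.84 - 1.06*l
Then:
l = 0.79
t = -8.96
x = 18.08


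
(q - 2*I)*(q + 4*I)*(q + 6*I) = q^3 + 8*I*q^2 - 4*q + 48*I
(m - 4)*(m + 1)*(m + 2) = m^3 - m^2 - 10*m - 8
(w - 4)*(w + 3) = w^2 - w - 12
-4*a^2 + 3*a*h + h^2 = (-a + h)*(4*a + h)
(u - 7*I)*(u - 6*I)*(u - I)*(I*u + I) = I*u^4 + 14*u^3 + I*u^3 + 14*u^2 - 55*I*u^2 - 42*u - 55*I*u - 42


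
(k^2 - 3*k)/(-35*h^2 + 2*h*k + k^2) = k*(k - 3)/(-35*h^2 + 2*h*k + k^2)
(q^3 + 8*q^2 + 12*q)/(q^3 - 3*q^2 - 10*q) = (q + 6)/(q - 5)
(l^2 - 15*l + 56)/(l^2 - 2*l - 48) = (l - 7)/(l + 6)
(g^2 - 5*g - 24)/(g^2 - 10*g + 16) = (g + 3)/(g - 2)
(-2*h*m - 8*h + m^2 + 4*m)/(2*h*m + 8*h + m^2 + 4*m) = (-2*h + m)/(2*h + m)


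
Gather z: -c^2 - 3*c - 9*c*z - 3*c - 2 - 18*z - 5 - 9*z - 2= -c^2 - 6*c + z*(-9*c - 27) - 9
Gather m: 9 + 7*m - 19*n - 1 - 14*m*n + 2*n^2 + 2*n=m*(7 - 14*n) + 2*n^2 - 17*n + 8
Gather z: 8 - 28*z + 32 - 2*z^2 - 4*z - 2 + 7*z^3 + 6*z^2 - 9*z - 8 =7*z^3 + 4*z^2 - 41*z + 30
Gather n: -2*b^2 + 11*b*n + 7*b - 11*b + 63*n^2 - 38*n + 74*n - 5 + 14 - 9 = -2*b^2 - 4*b + 63*n^2 + n*(11*b + 36)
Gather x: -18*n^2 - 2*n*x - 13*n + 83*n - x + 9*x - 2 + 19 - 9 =-18*n^2 + 70*n + x*(8 - 2*n) + 8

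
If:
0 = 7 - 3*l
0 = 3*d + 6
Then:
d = -2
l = 7/3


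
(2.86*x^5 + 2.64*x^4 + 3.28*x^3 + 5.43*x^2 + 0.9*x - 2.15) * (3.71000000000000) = 10.6106*x^5 + 9.7944*x^4 + 12.1688*x^3 + 20.1453*x^2 + 3.339*x - 7.9765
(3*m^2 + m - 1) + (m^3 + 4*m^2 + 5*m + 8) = m^3 + 7*m^2 + 6*m + 7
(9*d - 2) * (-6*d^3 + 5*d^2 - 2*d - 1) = -54*d^4 + 57*d^3 - 28*d^2 - 5*d + 2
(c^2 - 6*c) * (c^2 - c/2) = c^4 - 13*c^3/2 + 3*c^2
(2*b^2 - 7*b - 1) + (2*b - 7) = 2*b^2 - 5*b - 8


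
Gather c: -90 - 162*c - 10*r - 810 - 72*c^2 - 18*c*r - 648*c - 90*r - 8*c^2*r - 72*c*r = c^2*(-8*r - 72) + c*(-90*r - 810) - 100*r - 900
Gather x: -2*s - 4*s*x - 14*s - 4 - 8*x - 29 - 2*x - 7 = -16*s + x*(-4*s - 10) - 40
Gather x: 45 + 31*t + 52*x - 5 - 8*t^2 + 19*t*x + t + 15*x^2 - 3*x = -8*t^2 + 32*t + 15*x^2 + x*(19*t + 49) + 40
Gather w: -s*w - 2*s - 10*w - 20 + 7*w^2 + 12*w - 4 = -2*s + 7*w^2 + w*(2 - s) - 24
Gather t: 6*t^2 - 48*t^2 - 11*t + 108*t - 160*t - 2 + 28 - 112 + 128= -42*t^2 - 63*t + 42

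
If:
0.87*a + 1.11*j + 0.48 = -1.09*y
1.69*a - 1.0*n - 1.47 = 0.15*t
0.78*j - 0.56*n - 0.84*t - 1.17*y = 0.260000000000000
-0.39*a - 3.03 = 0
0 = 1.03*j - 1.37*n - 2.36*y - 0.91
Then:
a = -7.77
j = -1.47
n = -14.26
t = -2.27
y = 7.25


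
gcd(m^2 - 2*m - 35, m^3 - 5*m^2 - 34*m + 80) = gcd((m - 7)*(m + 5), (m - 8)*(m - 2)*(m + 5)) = m + 5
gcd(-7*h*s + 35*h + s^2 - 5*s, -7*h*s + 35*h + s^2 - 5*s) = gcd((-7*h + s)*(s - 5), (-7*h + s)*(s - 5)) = -7*h*s + 35*h + s^2 - 5*s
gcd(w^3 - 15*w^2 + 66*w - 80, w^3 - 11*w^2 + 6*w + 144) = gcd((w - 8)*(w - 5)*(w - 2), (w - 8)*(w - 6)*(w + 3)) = w - 8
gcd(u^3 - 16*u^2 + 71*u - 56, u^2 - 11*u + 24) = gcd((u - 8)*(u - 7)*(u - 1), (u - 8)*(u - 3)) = u - 8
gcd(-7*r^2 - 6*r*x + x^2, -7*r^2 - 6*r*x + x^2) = -7*r^2 - 6*r*x + x^2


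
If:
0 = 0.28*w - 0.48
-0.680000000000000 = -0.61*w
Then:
No Solution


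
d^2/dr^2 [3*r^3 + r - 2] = 18*r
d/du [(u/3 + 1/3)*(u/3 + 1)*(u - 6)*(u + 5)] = 4*u^3/9 + u^2 - 62*u/9 - 41/3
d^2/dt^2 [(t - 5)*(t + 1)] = 2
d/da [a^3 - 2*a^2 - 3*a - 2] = 3*a^2 - 4*a - 3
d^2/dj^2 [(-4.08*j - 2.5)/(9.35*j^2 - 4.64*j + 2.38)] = (-(4.08*j + 2.5)*(18.7*j - 4.64)*(37.4*j - 9.28) + (228.888*j + 8.8876)*(9.35*j^2 - 4.64*j + 2.38))/(9.35*j^2 - 4.64*j + 2.38)^3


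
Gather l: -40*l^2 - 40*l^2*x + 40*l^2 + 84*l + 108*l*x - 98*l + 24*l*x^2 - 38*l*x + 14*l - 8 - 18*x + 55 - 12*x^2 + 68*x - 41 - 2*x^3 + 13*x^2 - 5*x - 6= -40*l^2*x + l*(24*x^2 + 70*x) - 2*x^3 + x^2 + 45*x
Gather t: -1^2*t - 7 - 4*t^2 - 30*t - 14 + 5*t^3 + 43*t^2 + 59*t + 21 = 5*t^3 + 39*t^2 + 28*t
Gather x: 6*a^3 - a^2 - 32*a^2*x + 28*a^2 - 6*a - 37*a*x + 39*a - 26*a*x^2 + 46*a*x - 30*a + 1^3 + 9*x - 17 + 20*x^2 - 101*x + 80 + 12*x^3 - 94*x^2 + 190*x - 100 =6*a^3 + 27*a^2 + 3*a + 12*x^3 + x^2*(-26*a - 74) + x*(-32*a^2 + 9*a + 98) - 36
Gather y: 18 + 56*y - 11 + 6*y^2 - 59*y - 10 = 6*y^2 - 3*y - 3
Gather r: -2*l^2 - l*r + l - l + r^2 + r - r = -2*l^2 - l*r + r^2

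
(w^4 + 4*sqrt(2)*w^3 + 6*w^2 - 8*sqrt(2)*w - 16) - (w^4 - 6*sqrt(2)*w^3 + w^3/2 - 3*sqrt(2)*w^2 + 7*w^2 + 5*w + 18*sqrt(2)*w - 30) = -w^3/2 + 10*sqrt(2)*w^3 - w^2 + 3*sqrt(2)*w^2 - 26*sqrt(2)*w - 5*w + 14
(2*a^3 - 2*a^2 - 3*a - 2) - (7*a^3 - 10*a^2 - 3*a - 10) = -5*a^3 + 8*a^2 + 8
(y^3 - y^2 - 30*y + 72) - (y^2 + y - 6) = y^3 - 2*y^2 - 31*y + 78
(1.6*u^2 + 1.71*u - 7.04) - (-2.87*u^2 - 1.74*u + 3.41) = 4.47*u^2 + 3.45*u - 10.45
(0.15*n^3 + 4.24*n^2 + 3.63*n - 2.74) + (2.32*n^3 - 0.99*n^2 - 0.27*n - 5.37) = 2.47*n^3 + 3.25*n^2 + 3.36*n - 8.11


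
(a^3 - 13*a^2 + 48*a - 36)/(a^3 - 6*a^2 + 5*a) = (a^2 - 12*a + 36)/(a*(a - 5))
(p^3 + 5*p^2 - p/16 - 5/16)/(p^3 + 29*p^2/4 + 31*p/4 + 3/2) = (4*p^2 + 19*p - 5)/(4*(p^2 + 7*p + 6))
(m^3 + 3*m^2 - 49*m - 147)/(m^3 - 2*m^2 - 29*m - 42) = (m + 7)/(m + 2)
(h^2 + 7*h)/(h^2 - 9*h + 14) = h*(h + 7)/(h^2 - 9*h + 14)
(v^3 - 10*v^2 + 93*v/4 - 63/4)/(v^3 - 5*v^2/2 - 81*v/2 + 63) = (v - 3/2)/(v + 6)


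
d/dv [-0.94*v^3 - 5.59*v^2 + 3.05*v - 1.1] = -2.82*v^2 - 11.18*v + 3.05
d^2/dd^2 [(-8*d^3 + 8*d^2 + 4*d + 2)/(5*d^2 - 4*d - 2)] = 4*(26*d^3 + 99*d^2 - 48*d + 26)/(125*d^6 - 300*d^5 + 90*d^4 + 176*d^3 - 36*d^2 - 48*d - 8)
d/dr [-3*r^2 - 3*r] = -6*r - 3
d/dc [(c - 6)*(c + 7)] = 2*c + 1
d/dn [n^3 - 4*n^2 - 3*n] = 3*n^2 - 8*n - 3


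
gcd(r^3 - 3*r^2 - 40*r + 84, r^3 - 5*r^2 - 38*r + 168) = r^2 - r - 42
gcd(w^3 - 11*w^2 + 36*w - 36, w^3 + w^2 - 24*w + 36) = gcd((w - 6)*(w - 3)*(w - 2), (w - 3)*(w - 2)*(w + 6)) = w^2 - 5*w + 6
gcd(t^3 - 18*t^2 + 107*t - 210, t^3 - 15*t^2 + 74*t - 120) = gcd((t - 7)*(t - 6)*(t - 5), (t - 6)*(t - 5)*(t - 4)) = t^2 - 11*t + 30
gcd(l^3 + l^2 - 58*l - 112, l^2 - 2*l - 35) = 1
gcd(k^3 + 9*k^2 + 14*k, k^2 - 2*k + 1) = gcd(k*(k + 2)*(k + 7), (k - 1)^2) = 1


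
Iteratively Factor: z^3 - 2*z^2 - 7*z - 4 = (z + 1)*(z^2 - 3*z - 4) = (z - 4)*(z + 1)*(z + 1)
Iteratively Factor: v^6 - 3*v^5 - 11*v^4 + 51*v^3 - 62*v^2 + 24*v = (v)*(v^5 - 3*v^4 - 11*v^3 + 51*v^2 - 62*v + 24) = v*(v - 1)*(v^4 - 2*v^3 - 13*v^2 + 38*v - 24) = v*(v - 3)*(v - 1)*(v^3 + v^2 - 10*v + 8) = v*(v - 3)*(v - 1)^2*(v^2 + 2*v - 8) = v*(v - 3)*(v - 2)*(v - 1)^2*(v + 4)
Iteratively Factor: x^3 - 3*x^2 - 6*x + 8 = (x - 4)*(x^2 + x - 2) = (x - 4)*(x + 2)*(x - 1)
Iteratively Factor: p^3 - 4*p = (p - 2)*(p^2 + 2*p) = (p - 2)*(p + 2)*(p)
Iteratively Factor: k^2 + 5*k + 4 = (k + 1)*(k + 4)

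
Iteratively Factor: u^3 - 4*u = (u - 2)*(u^2 + 2*u) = u*(u - 2)*(u + 2)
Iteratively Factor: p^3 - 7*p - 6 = (p - 3)*(p^2 + 3*p + 2) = (p - 3)*(p + 2)*(p + 1)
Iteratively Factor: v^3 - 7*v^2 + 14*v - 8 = (v - 4)*(v^2 - 3*v + 2) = (v - 4)*(v - 1)*(v - 2)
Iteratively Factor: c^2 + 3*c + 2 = (c + 2)*(c + 1)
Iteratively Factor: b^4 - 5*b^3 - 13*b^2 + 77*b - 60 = (b - 3)*(b^3 - 2*b^2 - 19*b + 20) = (b - 5)*(b - 3)*(b^2 + 3*b - 4) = (b - 5)*(b - 3)*(b + 4)*(b - 1)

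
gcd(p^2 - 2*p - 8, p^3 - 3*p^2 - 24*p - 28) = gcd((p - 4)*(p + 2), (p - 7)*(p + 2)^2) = p + 2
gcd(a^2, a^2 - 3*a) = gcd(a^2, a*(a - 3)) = a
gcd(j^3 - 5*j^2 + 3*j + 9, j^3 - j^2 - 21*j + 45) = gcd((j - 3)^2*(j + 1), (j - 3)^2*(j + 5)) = j^2 - 6*j + 9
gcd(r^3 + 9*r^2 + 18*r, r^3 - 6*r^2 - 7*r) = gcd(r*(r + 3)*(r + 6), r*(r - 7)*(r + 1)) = r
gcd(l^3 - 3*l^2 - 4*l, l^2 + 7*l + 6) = l + 1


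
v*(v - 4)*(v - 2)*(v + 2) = v^4 - 4*v^3 - 4*v^2 + 16*v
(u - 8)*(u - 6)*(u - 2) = u^3 - 16*u^2 + 76*u - 96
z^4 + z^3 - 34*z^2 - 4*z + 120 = (z - 5)*(z - 2)*(z + 2)*(z + 6)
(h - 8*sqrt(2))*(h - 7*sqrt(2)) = h^2 - 15*sqrt(2)*h + 112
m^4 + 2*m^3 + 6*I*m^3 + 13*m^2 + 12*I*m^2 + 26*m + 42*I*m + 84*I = (m + 2)*(m - 3*I)*(m + 2*I)*(m + 7*I)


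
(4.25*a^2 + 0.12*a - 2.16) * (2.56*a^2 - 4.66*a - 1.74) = 10.88*a^4 - 19.4978*a^3 - 13.4838*a^2 + 9.8568*a + 3.7584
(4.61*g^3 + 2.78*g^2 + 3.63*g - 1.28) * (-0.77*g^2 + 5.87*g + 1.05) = -3.5497*g^5 + 24.9201*g^4 + 18.364*g^3 + 25.2127*g^2 - 3.7021*g - 1.344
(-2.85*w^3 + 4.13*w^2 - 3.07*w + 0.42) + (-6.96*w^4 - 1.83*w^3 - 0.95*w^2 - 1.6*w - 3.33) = -6.96*w^4 - 4.68*w^3 + 3.18*w^2 - 4.67*w - 2.91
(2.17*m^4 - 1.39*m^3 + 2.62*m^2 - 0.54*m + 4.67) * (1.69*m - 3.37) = 3.6673*m^5 - 9.662*m^4 + 9.1121*m^3 - 9.742*m^2 + 9.7121*m - 15.7379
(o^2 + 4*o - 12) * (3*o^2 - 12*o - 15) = 3*o^4 - 99*o^2 + 84*o + 180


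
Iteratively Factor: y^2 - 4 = (y - 2)*(y + 2)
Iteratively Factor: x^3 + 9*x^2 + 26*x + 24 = (x + 3)*(x^2 + 6*x + 8) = (x + 2)*(x + 3)*(x + 4)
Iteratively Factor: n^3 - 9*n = (n - 3)*(n^2 + 3*n) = n*(n - 3)*(n + 3)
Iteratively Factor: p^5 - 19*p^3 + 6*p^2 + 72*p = (p - 3)*(p^4 + 3*p^3 - 10*p^2 - 24*p) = p*(p - 3)*(p^3 + 3*p^2 - 10*p - 24) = p*(p - 3)*(p + 4)*(p^2 - p - 6) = p*(p - 3)*(p + 2)*(p + 4)*(p - 3)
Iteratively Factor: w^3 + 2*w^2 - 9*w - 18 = (w + 3)*(w^2 - w - 6) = (w - 3)*(w + 3)*(w + 2)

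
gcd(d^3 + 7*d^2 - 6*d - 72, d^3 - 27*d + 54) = d^2 + 3*d - 18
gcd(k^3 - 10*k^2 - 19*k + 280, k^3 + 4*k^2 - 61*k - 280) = k^2 - 3*k - 40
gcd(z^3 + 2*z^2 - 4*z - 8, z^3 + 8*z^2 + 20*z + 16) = z^2 + 4*z + 4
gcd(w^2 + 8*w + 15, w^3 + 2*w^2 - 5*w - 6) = w + 3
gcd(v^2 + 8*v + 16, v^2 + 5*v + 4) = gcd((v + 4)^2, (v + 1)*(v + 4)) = v + 4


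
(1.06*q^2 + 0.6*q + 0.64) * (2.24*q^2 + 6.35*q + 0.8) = 2.3744*q^4 + 8.075*q^3 + 6.0916*q^2 + 4.544*q + 0.512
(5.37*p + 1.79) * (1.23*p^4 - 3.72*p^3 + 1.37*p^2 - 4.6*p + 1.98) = 6.6051*p^5 - 17.7747*p^4 + 0.6981*p^3 - 22.2497*p^2 + 2.3986*p + 3.5442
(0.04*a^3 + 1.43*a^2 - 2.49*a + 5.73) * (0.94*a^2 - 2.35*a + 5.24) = 0.0376*a^5 + 1.2502*a^4 - 5.4915*a^3 + 18.7309*a^2 - 26.5131*a + 30.0252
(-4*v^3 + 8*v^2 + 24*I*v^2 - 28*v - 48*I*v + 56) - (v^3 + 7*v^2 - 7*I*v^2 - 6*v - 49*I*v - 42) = -5*v^3 + v^2 + 31*I*v^2 - 22*v + I*v + 98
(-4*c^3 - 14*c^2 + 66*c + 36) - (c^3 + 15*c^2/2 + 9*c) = -5*c^3 - 43*c^2/2 + 57*c + 36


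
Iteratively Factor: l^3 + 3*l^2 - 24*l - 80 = (l + 4)*(l^2 - l - 20) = (l + 4)^2*(l - 5)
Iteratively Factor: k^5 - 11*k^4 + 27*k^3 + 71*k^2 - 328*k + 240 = (k - 5)*(k^4 - 6*k^3 - 3*k^2 + 56*k - 48) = (k - 5)*(k - 4)*(k^3 - 2*k^2 - 11*k + 12) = (k - 5)*(k - 4)*(k + 3)*(k^2 - 5*k + 4) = (k - 5)*(k - 4)^2*(k + 3)*(k - 1)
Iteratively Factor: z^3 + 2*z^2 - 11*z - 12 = (z + 4)*(z^2 - 2*z - 3) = (z - 3)*(z + 4)*(z + 1)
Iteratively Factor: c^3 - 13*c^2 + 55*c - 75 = (c - 5)*(c^2 - 8*c + 15) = (c - 5)*(c - 3)*(c - 5)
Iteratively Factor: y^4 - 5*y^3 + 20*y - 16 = (y - 2)*(y^3 - 3*y^2 - 6*y + 8) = (y - 2)*(y - 1)*(y^2 - 2*y - 8) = (y - 4)*(y - 2)*(y - 1)*(y + 2)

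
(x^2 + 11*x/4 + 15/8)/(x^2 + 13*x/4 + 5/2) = (x + 3/2)/(x + 2)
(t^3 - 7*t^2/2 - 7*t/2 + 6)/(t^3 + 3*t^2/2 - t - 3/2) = (t - 4)/(t + 1)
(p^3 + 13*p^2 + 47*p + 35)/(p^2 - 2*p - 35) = (p^2 + 8*p + 7)/(p - 7)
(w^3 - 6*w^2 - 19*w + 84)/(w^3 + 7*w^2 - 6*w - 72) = (w - 7)/(w + 6)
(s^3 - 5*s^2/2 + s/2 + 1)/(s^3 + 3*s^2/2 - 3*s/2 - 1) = (s - 2)/(s + 2)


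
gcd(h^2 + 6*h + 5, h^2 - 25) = h + 5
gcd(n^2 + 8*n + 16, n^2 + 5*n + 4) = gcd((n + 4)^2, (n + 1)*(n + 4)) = n + 4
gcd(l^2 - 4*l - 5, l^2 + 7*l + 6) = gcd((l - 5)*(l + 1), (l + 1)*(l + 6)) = l + 1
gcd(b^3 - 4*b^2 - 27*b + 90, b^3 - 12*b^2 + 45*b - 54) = b^2 - 9*b + 18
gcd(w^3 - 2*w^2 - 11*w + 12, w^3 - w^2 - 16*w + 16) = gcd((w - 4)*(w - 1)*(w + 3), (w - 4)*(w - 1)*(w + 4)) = w^2 - 5*w + 4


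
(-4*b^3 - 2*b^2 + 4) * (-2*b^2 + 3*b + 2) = 8*b^5 - 8*b^4 - 14*b^3 - 12*b^2 + 12*b + 8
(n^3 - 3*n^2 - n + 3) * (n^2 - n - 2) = n^5 - 4*n^4 + 10*n^2 - n - 6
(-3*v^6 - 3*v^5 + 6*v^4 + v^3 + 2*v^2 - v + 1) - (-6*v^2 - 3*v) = -3*v^6 - 3*v^5 + 6*v^4 + v^3 + 8*v^2 + 2*v + 1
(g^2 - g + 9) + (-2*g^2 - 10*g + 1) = -g^2 - 11*g + 10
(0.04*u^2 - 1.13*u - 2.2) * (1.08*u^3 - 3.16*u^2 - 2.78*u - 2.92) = 0.0432*u^5 - 1.3468*u^4 + 1.0836*u^3 + 9.9766*u^2 + 9.4156*u + 6.424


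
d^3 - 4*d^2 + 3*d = d*(d - 3)*(d - 1)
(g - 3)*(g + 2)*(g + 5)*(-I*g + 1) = -I*g^4 + g^3 - 4*I*g^3 + 4*g^2 + 11*I*g^2 - 11*g + 30*I*g - 30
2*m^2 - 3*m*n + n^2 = (-2*m + n)*(-m + n)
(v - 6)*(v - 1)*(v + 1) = v^3 - 6*v^2 - v + 6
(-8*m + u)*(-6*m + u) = 48*m^2 - 14*m*u + u^2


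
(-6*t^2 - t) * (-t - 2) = 6*t^3 + 13*t^2 + 2*t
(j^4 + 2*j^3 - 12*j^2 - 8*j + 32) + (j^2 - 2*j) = j^4 + 2*j^3 - 11*j^2 - 10*j + 32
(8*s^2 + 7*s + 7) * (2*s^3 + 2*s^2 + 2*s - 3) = 16*s^5 + 30*s^4 + 44*s^3 + 4*s^2 - 7*s - 21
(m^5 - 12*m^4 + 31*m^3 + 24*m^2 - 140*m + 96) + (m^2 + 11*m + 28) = m^5 - 12*m^4 + 31*m^3 + 25*m^2 - 129*m + 124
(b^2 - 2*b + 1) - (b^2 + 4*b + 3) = -6*b - 2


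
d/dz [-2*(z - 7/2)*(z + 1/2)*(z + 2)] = -6*z^2 + 4*z + 31/2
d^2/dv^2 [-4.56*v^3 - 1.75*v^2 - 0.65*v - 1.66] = -27.36*v - 3.5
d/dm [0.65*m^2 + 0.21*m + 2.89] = 1.3*m + 0.21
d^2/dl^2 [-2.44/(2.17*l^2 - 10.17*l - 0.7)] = (-22.979432*l^2 + 107.696232*l + 2.44*(4.34*l - 10.17)*(8.68*l - 20.34) + 7.41272)/(-2.17*l^2 + 10.17*l + 0.7)^3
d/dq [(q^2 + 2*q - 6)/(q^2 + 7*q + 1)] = (5*q^2 + 14*q + 44)/(q^4 + 14*q^3 + 51*q^2 + 14*q + 1)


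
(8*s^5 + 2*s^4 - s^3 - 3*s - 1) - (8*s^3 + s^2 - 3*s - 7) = 8*s^5 + 2*s^4 - 9*s^3 - s^2 + 6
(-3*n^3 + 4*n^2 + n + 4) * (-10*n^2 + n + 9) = 30*n^5 - 43*n^4 - 33*n^3 - 3*n^2 + 13*n + 36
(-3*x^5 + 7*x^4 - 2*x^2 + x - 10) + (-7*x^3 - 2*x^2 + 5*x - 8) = -3*x^5 + 7*x^4 - 7*x^3 - 4*x^2 + 6*x - 18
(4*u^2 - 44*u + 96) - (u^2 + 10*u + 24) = 3*u^2 - 54*u + 72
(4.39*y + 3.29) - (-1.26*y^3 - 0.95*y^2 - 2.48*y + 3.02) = 1.26*y^3 + 0.95*y^2 + 6.87*y + 0.27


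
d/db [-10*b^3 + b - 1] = 1 - 30*b^2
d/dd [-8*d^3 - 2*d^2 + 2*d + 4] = -24*d^2 - 4*d + 2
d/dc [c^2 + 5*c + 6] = 2*c + 5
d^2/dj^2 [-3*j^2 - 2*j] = -6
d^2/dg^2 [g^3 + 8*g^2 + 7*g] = 6*g + 16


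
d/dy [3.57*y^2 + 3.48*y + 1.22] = 7.14*y + 3.48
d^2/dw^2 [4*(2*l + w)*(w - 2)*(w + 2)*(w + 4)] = 48*l*w + 64*l + 48*w^2 + 96*w - 32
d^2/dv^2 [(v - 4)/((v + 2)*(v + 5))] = 2*(v^3 - 12*v^2 - 114*v - 226)/(v^6 + 21*v^5 + 177*v^4 + 763*v^3 + 1770*v^2 + 2100*v + 1000)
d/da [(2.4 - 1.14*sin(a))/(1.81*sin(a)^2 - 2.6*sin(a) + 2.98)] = (2.0634*sin(a)^2 - 8.688*sin(a) + 2.8428)*cos(a)/(3.2761*sin(a)^4 - 9.412*sin(a)^3 + 17.5476*sin(a)^2 - 15.496*sin(a) + 8.8804)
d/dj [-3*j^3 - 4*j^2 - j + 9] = -9*j^2 - 8*j - 1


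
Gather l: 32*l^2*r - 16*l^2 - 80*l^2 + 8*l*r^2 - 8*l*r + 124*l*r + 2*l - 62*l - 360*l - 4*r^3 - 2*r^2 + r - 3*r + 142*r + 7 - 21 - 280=l^2*(32*r - 96) + l*(8*r^2 + 116*r - 420) - 4*r^3 - 2*r^2 + 140*r - 294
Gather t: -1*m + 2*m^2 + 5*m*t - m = 2*m^2 + 5*m*t - 2*m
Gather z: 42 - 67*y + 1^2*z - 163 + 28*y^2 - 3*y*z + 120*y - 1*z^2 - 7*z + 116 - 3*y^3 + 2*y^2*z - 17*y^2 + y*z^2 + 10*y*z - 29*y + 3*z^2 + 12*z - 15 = -3*y^3 + 11*y^2 + 24*y + z^2*(y + 2) + z*(2*y^2 + 7*y + 6) - 20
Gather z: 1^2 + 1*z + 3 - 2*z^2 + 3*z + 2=-2*z^2 + 4*z + 6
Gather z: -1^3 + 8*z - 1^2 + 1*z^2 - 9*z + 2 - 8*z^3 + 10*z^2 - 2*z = -8*z^3 + 11*z^2 - 3*z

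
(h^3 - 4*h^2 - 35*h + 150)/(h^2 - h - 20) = (h^2 + h - 30)/(h + 4)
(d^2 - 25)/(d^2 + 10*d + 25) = (d - 5)/(d + 5)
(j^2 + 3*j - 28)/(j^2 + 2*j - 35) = (j - 4)/(j - 5)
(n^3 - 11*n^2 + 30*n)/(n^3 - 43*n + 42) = n*(n - 5)/(n^2 + 6*n - 7)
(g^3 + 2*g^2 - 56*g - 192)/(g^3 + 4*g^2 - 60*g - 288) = (g + 4)/(g + 6)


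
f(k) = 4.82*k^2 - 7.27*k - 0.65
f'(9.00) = 79.49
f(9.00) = 324.34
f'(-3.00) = -36.19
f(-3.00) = 64.54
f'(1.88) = 10.85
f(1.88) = 2.72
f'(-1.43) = -21.06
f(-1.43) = 19.60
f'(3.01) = 21.75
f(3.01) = 21.14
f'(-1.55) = -22.21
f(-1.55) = 22.20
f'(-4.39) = -49.59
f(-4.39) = 124.16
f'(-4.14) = -47.18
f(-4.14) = 112.06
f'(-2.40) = -30.41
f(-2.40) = 44.56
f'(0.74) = -0.14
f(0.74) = -3.39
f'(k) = 9.64*k - 7.27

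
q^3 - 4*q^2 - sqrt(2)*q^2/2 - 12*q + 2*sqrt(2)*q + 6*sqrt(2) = (q - 6)*(q + 2)*(q - sqrt(2)/2)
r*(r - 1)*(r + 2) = r^3 + r^2 - 2*r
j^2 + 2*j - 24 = (j - 4)*(j + 6)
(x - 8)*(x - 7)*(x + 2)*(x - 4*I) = x^4 - 13*x^3 - 4*I*x^3 + 26*x^2 + 52*I*x^2 + 112*x - 104*I*x - 448*I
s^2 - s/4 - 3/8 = (s - 3/4)*(s + 1/2)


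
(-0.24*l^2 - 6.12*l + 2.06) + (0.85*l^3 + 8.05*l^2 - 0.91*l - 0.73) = 0.85*l^3 + 7.81*l^2 - 7.03*l + 1.33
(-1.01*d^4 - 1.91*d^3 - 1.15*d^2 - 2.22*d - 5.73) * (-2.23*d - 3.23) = 2.2523*d^5 + 7.5216*d^4 + 8.7338*d^3 + 8.6651*d^2 + 19.9485*d + 18.5079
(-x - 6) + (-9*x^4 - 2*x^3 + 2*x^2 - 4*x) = -9*x^4 - 2*x^3 + 2*x^2 - 5*x - 6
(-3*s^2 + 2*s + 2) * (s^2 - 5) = -3*s^4 + 2*s^3 + 17*s^2 - 10*s - 10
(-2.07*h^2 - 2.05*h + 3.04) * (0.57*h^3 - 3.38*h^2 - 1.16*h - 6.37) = -1.1799*h^5 + 5.8281*h^4 + 11.063*h^3 + 5.2887*h^2 + 9.5321*h - 19.3648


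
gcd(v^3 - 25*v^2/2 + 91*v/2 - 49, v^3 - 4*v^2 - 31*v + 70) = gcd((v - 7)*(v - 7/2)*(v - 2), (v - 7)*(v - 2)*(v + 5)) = v^2 - 9*v + 14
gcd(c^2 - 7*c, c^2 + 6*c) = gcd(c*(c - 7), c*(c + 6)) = c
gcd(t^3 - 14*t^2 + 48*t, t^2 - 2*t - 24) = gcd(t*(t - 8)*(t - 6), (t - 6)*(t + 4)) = t - 6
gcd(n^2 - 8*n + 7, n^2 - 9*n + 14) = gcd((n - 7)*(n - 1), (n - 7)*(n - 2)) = n - 7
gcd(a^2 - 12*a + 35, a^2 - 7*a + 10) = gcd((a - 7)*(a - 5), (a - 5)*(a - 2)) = a - 5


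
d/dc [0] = 0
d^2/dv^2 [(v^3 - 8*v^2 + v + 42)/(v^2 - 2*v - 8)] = -6/(v^3 - 12*v^2 + 48*v - 64)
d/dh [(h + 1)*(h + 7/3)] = 2*h + 10/3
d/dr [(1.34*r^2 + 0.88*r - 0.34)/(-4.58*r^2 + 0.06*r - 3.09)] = (4.1108*r^2 - 11.3956*r - 2.6988)/(20.9764*r^4 - 0.5496*r^3 + 28.308*r^2 - 0.3708*r + 9.5481)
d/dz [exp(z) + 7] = exp(z)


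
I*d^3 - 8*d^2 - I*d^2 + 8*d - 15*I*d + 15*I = (d + 3*I)*(d + 5*I)*(I*d - I)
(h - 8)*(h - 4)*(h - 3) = h^3 - 15*h^2 + 68*h - 96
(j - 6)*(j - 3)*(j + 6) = j^3 - 3*j^2 - 36*j + 108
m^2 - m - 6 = (m - 3)*(m + 2)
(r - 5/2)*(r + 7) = r^2 + 9*r/2 - 35/2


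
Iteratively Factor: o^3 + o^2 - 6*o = (o)*(o^2 + o - 6) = o*(o - 2)*(o + 3)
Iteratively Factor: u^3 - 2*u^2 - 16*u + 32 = (u - 4)*(u^2 + 2*u - 8) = (u - 4)*(u + 4)*(u - 2)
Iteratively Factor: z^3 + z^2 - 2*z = (z)*(z^2 + z - 2) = z*(z + 2)*(z - 1)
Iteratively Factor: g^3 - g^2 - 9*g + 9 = (g + 3)*(g^2 - 4*g + 3) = (g - 1)*(g + 3)*(g - 3)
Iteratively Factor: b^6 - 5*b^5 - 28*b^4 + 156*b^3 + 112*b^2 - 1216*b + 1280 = (b - 4)*(b^5 - b^4 - 32*b^3 + 28*b^2 + 224*b - 320) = (b - 4)*(b - 2)*(b^4 + b^3 - 30*b^2 - 32*b + 160) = (b - 4)*(b - 2)*(b + 4)*(b^3 - 3*b^2 - 18*b + 40) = (b - 5)*(b - 4)*(b - 2)*(b + 4)*(b^2 + 2*b - 8) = (b - 5)*(b - 4)*(b - 2)*(b + 4)^2*(b - 2)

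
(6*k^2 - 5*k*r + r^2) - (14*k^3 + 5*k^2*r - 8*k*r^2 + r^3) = -14*k^3 - 5*k^2*r + 6*k^2 + 8*k*r^2 - 5*k*r - r^3 + r^2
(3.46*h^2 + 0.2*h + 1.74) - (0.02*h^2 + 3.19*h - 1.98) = 3.44*h^2 - 2.99*h + 3.72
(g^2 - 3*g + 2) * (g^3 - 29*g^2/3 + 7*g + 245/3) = g^5 - 38*g^4/3 + 38*g^3 + 124*g^2/3 - 231*g + 490/3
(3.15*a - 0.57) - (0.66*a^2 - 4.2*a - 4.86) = -0.66*a^2 + 7.35*a + 4.29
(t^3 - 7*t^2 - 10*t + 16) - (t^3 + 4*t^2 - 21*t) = -11*t^2 + 11*t + 16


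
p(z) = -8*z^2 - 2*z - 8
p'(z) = -16*z - 2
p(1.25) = -23.00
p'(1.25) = -22.00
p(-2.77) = -63.84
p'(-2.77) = 42.32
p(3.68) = -123.70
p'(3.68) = -60.88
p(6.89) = -401.56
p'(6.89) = -112.24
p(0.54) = -11.41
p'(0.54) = -10.64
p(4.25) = -161.00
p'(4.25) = -70.00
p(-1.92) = -33.65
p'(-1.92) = 28.72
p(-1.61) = -25.52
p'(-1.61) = 23.76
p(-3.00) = -74.00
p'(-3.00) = 46.00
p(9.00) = -674.00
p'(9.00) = -146.00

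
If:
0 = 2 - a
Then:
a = 2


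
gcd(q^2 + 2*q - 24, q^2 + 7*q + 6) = q + 6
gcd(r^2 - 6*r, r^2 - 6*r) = r^2 - 6*r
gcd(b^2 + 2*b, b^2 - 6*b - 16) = b + 2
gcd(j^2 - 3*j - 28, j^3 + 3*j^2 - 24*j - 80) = j + 4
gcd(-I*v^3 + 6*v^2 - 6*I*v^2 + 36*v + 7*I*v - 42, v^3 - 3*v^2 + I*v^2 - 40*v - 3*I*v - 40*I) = 1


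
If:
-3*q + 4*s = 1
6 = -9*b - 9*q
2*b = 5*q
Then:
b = -10/21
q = -4/21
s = 3/28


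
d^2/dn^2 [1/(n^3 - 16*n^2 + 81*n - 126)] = 2*((16 - 3*n)*(n^3 - 16*n^2 + 81*n - 126) + (3*n^2 - 32*n + 81)^2)/(n^3 - 16*n^2 + 81*n - 126)^3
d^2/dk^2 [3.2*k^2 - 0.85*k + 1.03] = 6.40000000000000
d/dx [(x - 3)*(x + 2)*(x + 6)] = 3*x^2 + 10*x - 12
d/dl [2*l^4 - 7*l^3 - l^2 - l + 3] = 8*l^3 - 21*l^2 - 2*l - 1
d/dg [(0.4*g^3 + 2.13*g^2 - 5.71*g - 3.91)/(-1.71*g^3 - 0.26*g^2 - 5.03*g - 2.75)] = (3.5383*g^4 - 23.5522*g^3 - 35.5568*g^2 - 13.7482*g - 3.9648)/(2.9241*g^6 + 0.8892*g^5 + 17.2702*g^4 + 12.0206*g^3 + 26.7309*g^2 + 27.665*g + 7.5625)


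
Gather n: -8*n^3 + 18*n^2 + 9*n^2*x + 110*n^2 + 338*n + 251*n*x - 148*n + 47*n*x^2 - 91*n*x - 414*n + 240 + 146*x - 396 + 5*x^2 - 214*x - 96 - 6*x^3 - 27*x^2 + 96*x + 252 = -8*n^3 + n^2*(9*x + 128) + n*(47*x^2 + 160*x - 224) - 6*x^3 - 22*x^2 + 28*x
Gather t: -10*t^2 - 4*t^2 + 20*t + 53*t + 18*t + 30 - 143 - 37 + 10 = -14*t^2 + 91*t - 140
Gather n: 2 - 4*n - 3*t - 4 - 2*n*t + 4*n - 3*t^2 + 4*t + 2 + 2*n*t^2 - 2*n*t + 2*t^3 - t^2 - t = n*(2*t^2 - 4*t) + 2*t^3 - 4*t^2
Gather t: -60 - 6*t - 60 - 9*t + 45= -15*t - 75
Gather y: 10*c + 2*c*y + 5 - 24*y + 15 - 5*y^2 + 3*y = 10*c - 5*y^2 + y*(2*c - 21) + 20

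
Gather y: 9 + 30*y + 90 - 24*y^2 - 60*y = -24*y^2 - 30*y + 99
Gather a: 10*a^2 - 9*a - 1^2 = 10*a^2 - 9*a - 1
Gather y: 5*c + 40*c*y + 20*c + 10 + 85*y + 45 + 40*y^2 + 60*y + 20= 25*c + 40*y^2 + y*(40*c + 145) + 75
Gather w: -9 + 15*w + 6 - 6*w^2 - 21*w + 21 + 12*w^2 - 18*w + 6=6*w^2 - 24*w + 24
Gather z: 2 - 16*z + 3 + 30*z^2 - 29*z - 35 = 30*z^2 - 45*z - 30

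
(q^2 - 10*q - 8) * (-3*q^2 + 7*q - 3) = -3*q^4 + 37*q^3 - 49*q^2 - 26*q + 24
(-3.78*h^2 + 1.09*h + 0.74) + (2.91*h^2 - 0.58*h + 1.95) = -0.87*h^2 + 0.51*h + 2.69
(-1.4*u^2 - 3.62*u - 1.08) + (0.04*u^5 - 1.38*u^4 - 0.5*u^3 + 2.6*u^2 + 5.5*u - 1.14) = 0.04*u^5 - 1.38*u^4 - 0.5*u^3 + 1.2*u^2 + 1.88*u - 2.22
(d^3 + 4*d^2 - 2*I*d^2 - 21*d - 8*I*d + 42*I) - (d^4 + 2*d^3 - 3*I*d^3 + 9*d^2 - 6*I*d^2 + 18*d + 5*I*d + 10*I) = -d^4 - d^3 + 3*I*d^3 - 5*d^2 + 4*I*d^2 - 39*d - 13*I*d + 32*I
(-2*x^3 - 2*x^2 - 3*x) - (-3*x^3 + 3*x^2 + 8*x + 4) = x^3 - 5*x^2 - 11*x - 4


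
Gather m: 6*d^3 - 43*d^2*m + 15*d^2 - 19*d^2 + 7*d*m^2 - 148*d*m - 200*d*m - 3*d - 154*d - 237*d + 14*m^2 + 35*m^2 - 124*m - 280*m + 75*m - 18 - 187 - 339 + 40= 6*d^3 - 4*d^2 - 394*d + m^2*(7*d + 49) + m*(-43*d^2 - 348*d - 329) - 504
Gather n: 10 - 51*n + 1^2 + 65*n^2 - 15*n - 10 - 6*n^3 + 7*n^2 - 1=-6*n^3 + 72*n^2 - 66*n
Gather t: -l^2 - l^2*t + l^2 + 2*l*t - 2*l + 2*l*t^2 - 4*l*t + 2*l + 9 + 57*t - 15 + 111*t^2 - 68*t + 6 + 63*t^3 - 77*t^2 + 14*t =63*t^3 + t^2*(2*l + 34) + t*(-l^2 - 2*l + 3)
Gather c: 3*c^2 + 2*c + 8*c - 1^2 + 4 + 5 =3*c^2 + 10*c + 8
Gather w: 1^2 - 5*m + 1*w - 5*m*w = -5*m + w*(1 - 5*m) + 1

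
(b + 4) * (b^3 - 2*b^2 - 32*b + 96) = b^4 + 2*b^3 - 40*b^2 - 32*b + 384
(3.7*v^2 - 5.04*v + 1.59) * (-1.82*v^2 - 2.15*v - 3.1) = -6.734*v^4 + 1.2178*v^3 - 3.5278*v^2 + 12.2055*v - 4.929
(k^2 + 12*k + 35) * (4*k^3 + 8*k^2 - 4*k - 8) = 4*k^5 + 56*k^4 + 232*k^3 + 224*k^2 - 236*k - 280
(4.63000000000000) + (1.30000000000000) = 5.93000000000000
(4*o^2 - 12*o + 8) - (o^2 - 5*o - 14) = 3*o^2 - 7*o + 22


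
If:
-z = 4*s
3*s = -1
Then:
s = -1/3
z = 4/3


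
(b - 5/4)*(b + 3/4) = b^2 - b/2 - 15/16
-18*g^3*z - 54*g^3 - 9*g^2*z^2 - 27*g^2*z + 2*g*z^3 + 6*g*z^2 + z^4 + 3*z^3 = (-3*g + z)*(2*g + z)*(3*g + z)*(z + 3)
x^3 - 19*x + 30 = (x - 3)*(x - 2)*(x + 5)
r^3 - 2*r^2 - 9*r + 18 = (r - 3)*(r - 2)*(r + 3)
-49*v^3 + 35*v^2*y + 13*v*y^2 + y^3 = (-v + y)*(7*v + y)^2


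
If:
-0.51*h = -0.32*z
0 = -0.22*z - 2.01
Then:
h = -5.73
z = -9.14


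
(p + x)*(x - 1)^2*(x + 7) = p*x^3 + 5*p*x^2 - 13*p*x + 7*p + x^4 + 5*x^3 - 13*x^2 + 7*x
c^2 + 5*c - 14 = (c - 2)*(c + 7)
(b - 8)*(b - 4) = b^2 - 12*b + 32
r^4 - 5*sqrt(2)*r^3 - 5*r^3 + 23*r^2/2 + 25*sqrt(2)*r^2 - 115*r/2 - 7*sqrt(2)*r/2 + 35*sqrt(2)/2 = (r - 5)*(r - 7*sqrt(2)/2)*(r - sqrt(2))*(r - sqrt(2)/2)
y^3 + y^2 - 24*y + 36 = (y - 3)*(y - 2)*(y + 6)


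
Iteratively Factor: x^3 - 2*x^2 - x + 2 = (x - 1)*(x^2 - x - 2) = (x - 2)*(x - 1)*(x + 1)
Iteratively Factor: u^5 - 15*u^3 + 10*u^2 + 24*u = (u - 2)*(u^4 + 2*u^3 - 11*u^2 - 12*u) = (u - 2)*(u + 1)*(u^3 + u^2 - 12*u) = (u - 3)*(u - 2)*(u + 1)*(u^2 + 4*u) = (u - 3)*(u - 2)*(u + 1)*(u + 4)*(u)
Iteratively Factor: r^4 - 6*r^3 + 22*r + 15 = (r - 5)*(r^3 - r^2 - 5*r - 3) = (r - 5)*(r + 1)*(r^2 - 2*r - 3) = (r - 5)*(r - 3)*(r + 1)*(r + 1)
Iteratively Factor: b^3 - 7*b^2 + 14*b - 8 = (b - 1)*(b^2 - 6*b + 8) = (b - 4)*(b - 1)*(b - 2)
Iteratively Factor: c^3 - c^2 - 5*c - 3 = (c + 1)*(c^2 - 2*c - 3) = (c + 1)^2*(c - 3)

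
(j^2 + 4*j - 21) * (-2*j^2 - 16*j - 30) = -2*j^4 - 24*j^3 - 52*j^2 + 216*j + 630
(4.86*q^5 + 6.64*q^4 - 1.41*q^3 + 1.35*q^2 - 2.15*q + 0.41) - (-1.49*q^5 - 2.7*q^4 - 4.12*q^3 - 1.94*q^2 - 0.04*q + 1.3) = 6.35*q^5 + 9.34*q^4 + 2.71*q^3 + 3.29*q^2 - 2.11*q - 0.89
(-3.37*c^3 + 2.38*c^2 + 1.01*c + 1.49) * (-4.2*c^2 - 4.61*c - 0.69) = 14.154*c^5 + 5.5397*c^4 - 12.8885*c^3 - 12.5563*c^2 - 7.5658*c - 1.0281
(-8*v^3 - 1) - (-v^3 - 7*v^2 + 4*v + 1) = -7*v^3 + 7*v^2 - 4*v - 2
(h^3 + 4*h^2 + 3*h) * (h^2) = h^5 + 4*h^4 + 3*h^3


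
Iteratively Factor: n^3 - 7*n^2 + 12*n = (n - 3)*(n^2 - 4*n) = n*(n - 3)*(n - 4)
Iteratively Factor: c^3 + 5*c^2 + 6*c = (c + 3)*(c^2 + 2*c) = (c + 2)*(c + 3)*(c)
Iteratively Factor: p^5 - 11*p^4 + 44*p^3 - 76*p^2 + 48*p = (p - 2)*(p^4 - 9*p^3 + 26*p^2 - 24*p) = (p - 4)*(p - 2)*(p^3 - 5*p^2 + 6*p) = p*(p - 4)*(p - 2)*(p^2 - 5*p + 6) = p*(p - 4)*(p - 3)*(p - 2)*(p - 2)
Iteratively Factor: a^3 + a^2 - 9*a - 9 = (a - 3)*(a^2 + 4*a + 3) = (a - 3)*(a + 3)*(a + 1)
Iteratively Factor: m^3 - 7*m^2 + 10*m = (m - 2)*(m^2 - 5*m) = (m - 5)*(m - 2)*(m)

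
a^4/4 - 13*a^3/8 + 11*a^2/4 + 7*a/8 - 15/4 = (a/4 + 1/4)*(a - 3)*(a - 5/2)*(a - 2)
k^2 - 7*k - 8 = (k - 8)*(k + 1)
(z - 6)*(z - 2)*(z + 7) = z^3 - z^2 - 44*z + 84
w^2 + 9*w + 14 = (w + 2)*(w + 7)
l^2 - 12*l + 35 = (l - 7)*(l - 5)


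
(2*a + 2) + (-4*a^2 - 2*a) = 2 - 4*a^2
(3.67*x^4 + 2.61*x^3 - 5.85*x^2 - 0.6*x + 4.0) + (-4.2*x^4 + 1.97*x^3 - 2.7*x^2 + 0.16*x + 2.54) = -0.53*x^4 + 4.58*x^3 - 8.55*x^2 - 0.44*x + 6.54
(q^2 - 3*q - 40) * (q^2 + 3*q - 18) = q^4 - 67*q^2 - 66*q + 720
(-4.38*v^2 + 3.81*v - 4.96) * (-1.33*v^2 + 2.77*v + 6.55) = 5.8254*v^4 - 17.1999*v^3 - 11.5385*v^2 + 11.2163*v - 32.488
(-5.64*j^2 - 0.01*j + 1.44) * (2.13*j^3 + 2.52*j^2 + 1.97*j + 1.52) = -12.0132*j^5 - 14.2341*j^4 - 8.0688*j^3 - 4.9637*j^2 + 2.8216*j + 2.1888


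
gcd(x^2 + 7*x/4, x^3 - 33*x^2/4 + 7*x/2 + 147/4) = x + 7/4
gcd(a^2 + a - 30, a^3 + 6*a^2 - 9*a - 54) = a + 6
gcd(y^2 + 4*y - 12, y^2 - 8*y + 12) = y - 2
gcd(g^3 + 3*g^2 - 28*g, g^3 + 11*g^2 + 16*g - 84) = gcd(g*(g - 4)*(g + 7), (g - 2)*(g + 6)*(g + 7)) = g + 7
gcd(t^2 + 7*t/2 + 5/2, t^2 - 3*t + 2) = 1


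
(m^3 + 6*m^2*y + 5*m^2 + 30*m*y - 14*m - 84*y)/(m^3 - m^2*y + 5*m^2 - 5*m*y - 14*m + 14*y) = (-m - 6*y)/(-m + y)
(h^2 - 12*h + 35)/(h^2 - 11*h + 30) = (h - 7)/(h - 6)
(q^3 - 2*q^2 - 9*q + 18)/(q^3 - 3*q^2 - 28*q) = (-q^3 + 2*q^2 + 9*q - 18)/(q*(-q^2 + 3*q + 28))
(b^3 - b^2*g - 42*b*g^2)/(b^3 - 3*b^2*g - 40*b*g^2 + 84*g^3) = b/(b - 2*g)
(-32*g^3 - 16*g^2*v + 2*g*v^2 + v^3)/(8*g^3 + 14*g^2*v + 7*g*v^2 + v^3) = (-4*g + v)/(g + v)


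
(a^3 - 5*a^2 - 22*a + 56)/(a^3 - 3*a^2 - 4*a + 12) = (a^2 - 3*a - 28)/(a^2 - a - 6)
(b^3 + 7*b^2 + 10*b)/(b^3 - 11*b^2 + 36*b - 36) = b*(b^2 + 7*b + 10)/(b^3 - 11*b^2 + 36*b - 36)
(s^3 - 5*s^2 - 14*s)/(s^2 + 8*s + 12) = s*(s - 7)/(s + 6)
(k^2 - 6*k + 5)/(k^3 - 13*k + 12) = (k - 5)/(k^2 + k - 12)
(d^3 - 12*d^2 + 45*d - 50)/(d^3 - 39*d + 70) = (d - 5)/(d + 7)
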